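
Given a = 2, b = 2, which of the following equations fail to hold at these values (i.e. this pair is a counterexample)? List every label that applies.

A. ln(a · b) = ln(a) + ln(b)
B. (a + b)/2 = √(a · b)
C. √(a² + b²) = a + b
C

Evaluating each claim at the given values:
A. LHS = ln(4) ≈ 1.386, RHS = 2·ln(2) ≈ 1.386 → holds here (LHS = RHS)
B. LHS = 2, RHS = 2 → holds here (LHS = RHS)
C. LHS = 2·√(2) ≈ 2.828, RHS = 4 → fails here (LHS ≠ RHS)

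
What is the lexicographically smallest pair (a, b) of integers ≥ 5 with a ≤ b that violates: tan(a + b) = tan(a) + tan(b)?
Substituting (5, 5) into the claim:
LHS = tan(5 + 5) = tan(10) ≈ 0.6484
RHS = tan(5) + tan(5) = 2·tan(5) ≈ -6.761

Since LHS ≠ RHS, this pair disproves the claim, and no lexicographically smaller pair (a ≤ b, integers ≥ 5) does.

For instance (7, 7) is also a counterexample (LHS = tan(14) ≈ 7.245, RHS = 2·tan(7) ≈ 1.743), but it's lexicographically larger.

Answer: (a, b) = (5, 5)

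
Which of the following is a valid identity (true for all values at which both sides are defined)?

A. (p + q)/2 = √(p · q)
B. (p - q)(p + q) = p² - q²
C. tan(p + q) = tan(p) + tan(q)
B

A: fails at (3, 5) — LHS = 4, RHS = √(15) ≈ 3.873.
B: holds — e.g. at (5, 8), both sides equal -39.
C: fails at (2, 4) — LHS = tan(6) ≈ -0.291, RHS = tan(2) + tan(4) ≈ -1.027.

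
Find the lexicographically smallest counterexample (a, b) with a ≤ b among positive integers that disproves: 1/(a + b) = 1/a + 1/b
Substituting (1, 1) into the claim:
LHS = 1/(1 + 1) = 1/2
RHS = 1/1 + 1/1 = 2

Since LHS ≠ RHS, this pair disproves the claim, and no lexicographically smaller pair (a ≤ b, positive integers) does.

For instance (2, 2) is also a counterexample (LHS = 1/4, RHS = 1), but it's lexicographically larger.

Answer: (a, b) = (1, 1)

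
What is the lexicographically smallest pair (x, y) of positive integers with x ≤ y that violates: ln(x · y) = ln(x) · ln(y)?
(x, y) = (1, 2)

At (1, 1): both sides equal 0, so it holds there.

Substituting (1, 2) into the claim:
LHS = ln(1 · 2) = ln(2) ≈ 0.6931
RHS = ln(1) · ln(2) = 0

Since LHS ≠ RHS, this pair disproves the claim, and no lexicographically smaller pair (x ≤ y, positive integers) does.

For instance (2, 5) is also a counterexample (LHS = ln(10) ≈ 2.303, RHS = ln(2)·ln(5) ≈ 1.116), but it's lexicographically larger.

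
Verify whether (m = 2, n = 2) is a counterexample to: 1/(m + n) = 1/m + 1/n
Substituting m = 2, n = 2:
LHS = 1/(2 + 2) = 1/4
RHS = 1/2 + 1/2 = 1

Since LHS ≠ RHS, this pair disproves the claim.

Answer: Yes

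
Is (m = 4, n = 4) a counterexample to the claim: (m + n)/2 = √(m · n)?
Substituting m = 4, n = 4:
LHS = (4 + 4)/2 = 4
RHS = √(4 · 4) = 4

The sides agree, so this pair does not disprove the claim.

Answer: No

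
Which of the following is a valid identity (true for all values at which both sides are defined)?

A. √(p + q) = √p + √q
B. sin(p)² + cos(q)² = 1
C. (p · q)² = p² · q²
C

A: fails at (2, 5) — LHS = √(7) ≈ 2.646, RHS = √(2) + √(5) ≈ 3.65.
B: fails at (1, 2) — LHS = cos(2)² + sin(1)² ≈ 0.8813, RHS = 1.
C: holds — e.g. at (1, 5), both sides equal 25.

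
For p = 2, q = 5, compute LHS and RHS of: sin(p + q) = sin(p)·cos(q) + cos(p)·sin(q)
LHS = sin(2 + 5) = sin(7) ≈ 0.657
RHS = sin(2)·cos(5) + cos(2)·sin(5) = sin(2)·cos(5) + sin(5)·cos(2) ≈ 0.657

LHS = RHS: the two sides agree.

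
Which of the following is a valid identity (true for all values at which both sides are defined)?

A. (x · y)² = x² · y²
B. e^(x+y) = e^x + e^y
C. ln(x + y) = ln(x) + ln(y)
A

A: holds — e.g. at (2, 3), both sides equal 36.
B: fails at (1, 1) — LHS = e^2 ≈ 7.389, RHS = 2·e ≈ 5.437.
C: fails at (4, 4) — LHS = ln(8) ≈ 2.079, RHS = 2·ln(4) ≈ 2.773.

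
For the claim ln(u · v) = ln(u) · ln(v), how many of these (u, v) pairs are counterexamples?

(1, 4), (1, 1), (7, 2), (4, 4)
3

Testing each pair:
(1, 4): LHS = ln(4) ≈ 1.386, RHS = 0 → counterexample
(1, 1): LHS = 0, RHS = 0 → satisfies claim
(7, 2): LHS = ln(14) ≈ 2.639, RHS = ln(2)·ln(7) ≈ 1.349 → counterexample
(4, 4): LHS = ln(16) ≈ 2.773, RHS = ln(4)² ≈ 1.922 → counterexample

That makes 3 counterexamples.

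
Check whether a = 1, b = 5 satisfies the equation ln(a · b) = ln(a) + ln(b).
Holds

Substituting a = 1, b = 5:

LHS = ln(1 · 5) = ln(5) ≈ 1.609
RHS = ln(1) + ln(5) = ln(5) ≈ 1.609

LHS = RHS, so the equation holds at this point.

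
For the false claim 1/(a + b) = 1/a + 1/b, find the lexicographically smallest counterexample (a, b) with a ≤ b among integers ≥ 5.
(a, b) = (5, 5)

Substituting (5, 5) into the claim:
LHS = 1/(5 + 5) = 1/10
RHS = 1/5 + 1/5 = 2/5

Since LHS ≠ RHS, this pair disproves the claim, and no lexicographically smaller pair (a ≤ b, integers ≥ 5) does.

For instance (7, 11) is also a counterexample (LHS = 1/18, RHS = 18/77), but it's lexicographically larger.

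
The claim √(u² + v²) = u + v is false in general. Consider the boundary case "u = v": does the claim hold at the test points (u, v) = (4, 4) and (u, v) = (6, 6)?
At (4, 4): LHS = 4·√(2) ≈ 5.657 ≠ RHS = 8
At (6, 6): LHS = 6·√(2) ≈ 8.485 ≠ RHS = 12

Answer: No, fails at both test points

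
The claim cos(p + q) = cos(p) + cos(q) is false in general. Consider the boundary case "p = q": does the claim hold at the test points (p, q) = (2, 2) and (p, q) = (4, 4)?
At (2, 2): LHS = cos(4) ≈ -0.6536 ≠ RHS = 2·cos(2) ≈ -0.8323
At (4, 4): LHS = cos(8) ≈ -0.1455 ≠ RHS = 2·cos(4) ≈ -1.307

Answer: No, fails at both test points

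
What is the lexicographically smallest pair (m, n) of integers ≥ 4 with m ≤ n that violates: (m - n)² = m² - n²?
(m, n) = (4, 5)

At (4, 4): both sides equal 0, so it holds there.

Substituting (4, 5) into the claim:
LHS = (4 - 5)² = 1
RHS = 4² - 5² = -9

Since LHS ≠ RHS, this pair disproves the claim, and no lexicographically smaller pair (m ≤ n, integers ≥ 4) does.

For instance (5, 11) is also a counterexample (LHS = 36, RHS = -96), but it's lexicographically larger.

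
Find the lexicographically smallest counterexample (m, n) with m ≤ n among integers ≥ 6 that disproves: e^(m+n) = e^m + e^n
Substituting (6, 6) into the claim:
LHS = e^(6+6) = e^12 ≈ 162754.8
RHS = e^6 + e^6 = 2·e^6 ≈ 806.9

Since LHS ≠ RHS, this pair disproves the claim, and no lexicographically smaller pair (m ≤ n, integers ≥ 6) does.

For instance (10, 12) is also a counterexample (LHS = e^22 ≈ 3584912846.1, RHS = e^10 + e^12 ≈ 184781.3), but it's lexicographically larger.

Answer: (m, n) = (6, 6)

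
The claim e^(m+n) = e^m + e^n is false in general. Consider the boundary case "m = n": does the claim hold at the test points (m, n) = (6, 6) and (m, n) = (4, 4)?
No, fails at both test points

At (6, 6): LHS = e^12 ≈ 162754.8 ≠ RHS = 2·e^6 ≈ 806.9
At (4, 4): LHS = e^8 ≈ 2981 ≠ RHS = 2·e^4 ≈ 109.2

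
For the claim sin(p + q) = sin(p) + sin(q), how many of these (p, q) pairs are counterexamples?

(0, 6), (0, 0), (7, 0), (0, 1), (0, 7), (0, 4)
Testing each pair:
(0, 6): LHS = sin(6) ≈ -0.2794, RHS = sin(6) ≈ -0.2794 → satisfies claim
(0, 0): LHS = 0, RHS = 0 → satisfies claim
(7, 0): LHS = sin(7) ≈ 0.657, RHS = sin(7) ≈ 0.657 → satisfies claim
(0, 1): LHS = sin(1) ≈ 0.8415, RHS = sin(1) ≈ 0.8415 → satisfies claim
(0, 7): LHS = sin(7) ≈ 0.657, RHS = sin(7) ≈ 0.657 → satisfies claim
(0, 4): LHS = sin(4) ≈ -0.7568, RHS = sin(4) ≈ -0.7568 → satisfies claim

That makes 0 counterexamples.

Answer: 0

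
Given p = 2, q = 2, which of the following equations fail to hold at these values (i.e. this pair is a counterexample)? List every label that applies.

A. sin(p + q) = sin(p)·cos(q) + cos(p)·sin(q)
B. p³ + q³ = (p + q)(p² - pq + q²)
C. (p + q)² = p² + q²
C

Evaluating each claim at the given values:
A. LHS = sin(4) ≈ -0.7568, RHS = 2·sin(2)·cos(2) ≈ -0.7568 → holds here (LHS = RHS)
B. LHS = 16, RHS = 16 → holds here (LHS = RHS)
C. LHS = 16, RHS = 8 → fails here (LHS ≠ RHS)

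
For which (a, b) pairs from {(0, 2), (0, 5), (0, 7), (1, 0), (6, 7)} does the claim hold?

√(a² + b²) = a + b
Testing each pair:
(0, 2): LHS = 2, RHS = 2 → holds
(0, 5): LHS = 5, RHS = 5 → holds
(0, 7): LHS = 7, RHS = 7 → holds
(1, 0): LHS = 1, RHS = 1 → holds
(6, 7): LHS = √(85) ≈ 9.22, RHS = 13 → fails

4 of 5 pairs satisfy the claim.

Answer: (0, 2), (0, 5), (0, 7), (1, 0)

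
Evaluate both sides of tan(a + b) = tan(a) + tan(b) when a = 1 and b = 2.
LHS = tan(1 + 2) = tan(3) ≈ -0.1425
RHS = tan(1) + tan(2) ≈ -0.6276

LHS ≠ RHS (they differ by about 0.4851), so the equation does not hold here.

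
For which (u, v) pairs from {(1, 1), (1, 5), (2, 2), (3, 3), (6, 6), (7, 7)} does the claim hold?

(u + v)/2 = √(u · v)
Testing each pair:
(1, 1): LHS = 1, RHS = 1 → holds
(1, 5): LHS = 3, RHS = √(5) ≈ 2.236 → fails
(2, 2): LHS = 2, RHS = 2 → holds
(3, 3): LHS = 3, RHS = 3 → holds
(6, 6): LHS = 6, RHS = 6 → holds
(7, 7): LHS = 7, RHS = 7 → holds

5 of 6 pairs satisfy the claim.

Answer: (1, 1), (2, 2), (3, 3), (6, 6), (7, 7)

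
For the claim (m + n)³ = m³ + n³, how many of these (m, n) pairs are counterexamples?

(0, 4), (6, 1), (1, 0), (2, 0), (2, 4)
2

Testing each pair:
(0, 4): LHS = 64, RHS = 64 → satisfies claim
(6, 1): LHS = 343, RHS = 217 → counterexample
(1, 0): LHS = 1, RHS = 1 → satisfies claim
(2, 0): LHS = 8, RHS = 8 → satisfies claim
(2, 4): LHS = 216, RHS = 72 → counterexample

That makes 2 counterexamples.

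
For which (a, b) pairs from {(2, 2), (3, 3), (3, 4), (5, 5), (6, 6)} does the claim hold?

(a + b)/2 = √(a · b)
Testing each pair:
(2, 2): LHS = 2, RHS = 2 → holds
(3, 3): LHS = 3, RHS = 3 → holds
(3, 4): LHS = 7/2, RHS = 2·√(3) ≈ 3.464 → fails
(5, 5): LHS = 5, RHS = 5 → holds
(6, 6): LHS = 6, RHS = 6 → holds

4 of 5 pairs satisfy the claim.

Answer: (2, 2), (3, 3), (5, 5), (6, 6)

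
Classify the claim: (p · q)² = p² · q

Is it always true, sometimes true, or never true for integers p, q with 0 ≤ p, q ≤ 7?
It holds at (p, q) = (1, 1) (both sides equal 1), but fails at (p, q) = (1, 5) (LHS = 25, RHS = 5).

Answer: Sometimes true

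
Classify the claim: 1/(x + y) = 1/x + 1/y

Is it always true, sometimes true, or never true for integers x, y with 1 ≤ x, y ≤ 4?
Never true

The claim fails for every pair in the range. For instance at (x, y) = (1, 4): LHS = 1/5, RHS = 5/4.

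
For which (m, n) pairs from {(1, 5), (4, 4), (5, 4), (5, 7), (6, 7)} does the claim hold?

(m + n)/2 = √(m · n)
Testing each pair:
(1, 5): LHS = 3, RHS = √(5) ≈ 2.236 → fails
(4, 4): LHS = 4, RHS = 4 → holds
(5, 4): LHS = 9/2, RHS = 2·√(5) ≈ 4.472 → fails
(5, 7): LHS = 6, RHS = √(35) ≈ 5.916 → fails
(6, 7): LHS = 13/2, RHS = √(42) ≈ 6.481 → fails

1 of 5 pairs satisfies the claim.

Answer: (4, 4)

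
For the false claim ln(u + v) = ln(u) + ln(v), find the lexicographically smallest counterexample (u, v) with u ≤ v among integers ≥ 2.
(u, v) = (2, 3)

At (2, 2): both sides equal ln(4) ≈ 1.386, so it holds there.

Substituting (2, 3) into the claim:
LHS = ln(2 + 3) = ln(5) ≈ 1.609
RHS = ln(2) + ln(3) ≈ 1.792

Since LHS ≠ RHS, this pair disproves the claim, and no lexicographically smaller pair (u ≤ v, integers ≥ 2) does.

For instance (3, 7) is also a counterexample (LHS = ln(10) ≈ 2.303, RHS = ln(3) + ln(7) ≈ 3.045), but it's lexicographically larger.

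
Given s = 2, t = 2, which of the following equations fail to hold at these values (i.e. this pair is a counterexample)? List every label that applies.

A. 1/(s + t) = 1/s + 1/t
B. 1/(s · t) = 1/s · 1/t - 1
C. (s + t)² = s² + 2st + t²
Evaluating each claim at the given values:
A. LHS = 1/4, RHS = 1 → fails here (LHS ≠ RHS)
B. LHS = 1/4, RHS = -3/4 → fails here (LHS ≠ RHS)
C. LHS = 16, RHS = 16 → holds here (LHS = RHS)

Answer: A, B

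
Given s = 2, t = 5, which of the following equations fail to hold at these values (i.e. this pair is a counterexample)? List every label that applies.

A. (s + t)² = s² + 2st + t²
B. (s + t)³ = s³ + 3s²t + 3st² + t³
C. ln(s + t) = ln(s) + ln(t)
Evaluating each claim at the given values:
A. LHS = 49, RHS = 49 → holds here (LHS = RHS)
B. LHS = 343, RHS = 343 → holds here (LHS = RHS)
C. LHS = ln(7) ≈ 1.946, RHS = ln(2) + ln(5) ≈ 2.303 → fails here (LHS ≠ RHS)

Answer: C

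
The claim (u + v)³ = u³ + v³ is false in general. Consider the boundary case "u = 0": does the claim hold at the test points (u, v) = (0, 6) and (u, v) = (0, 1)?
At (0, 6): LHS = 216, RHS = 216 → equal
At (0, 1): LHS = 1, RHS = 1 → equal

So the claim does hold at both of these boundary points, even though it is not an identity.

Answer: Yes, holds at both test points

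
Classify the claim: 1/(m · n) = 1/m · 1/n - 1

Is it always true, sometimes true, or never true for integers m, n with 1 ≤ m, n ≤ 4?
The claim fails for every pair in the range. For instance at (m, n) = (1, 2): LHS = 1/2, RHS = -1/2.

Answer: Never true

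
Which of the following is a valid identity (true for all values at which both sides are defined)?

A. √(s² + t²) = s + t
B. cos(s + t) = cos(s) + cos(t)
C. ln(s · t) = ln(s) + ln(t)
A: fails at (1, 4) — LHS = √(17) ≈ 4.123, RHS = 5.
B: fails at (2, 5) — LHS = cos(7) ≈ 0.7539, RHS = cos(2) + cos(5) ≈ -0.1325.
C: holds — e.g. at (1, 1), both sides equal 0.

Answer: C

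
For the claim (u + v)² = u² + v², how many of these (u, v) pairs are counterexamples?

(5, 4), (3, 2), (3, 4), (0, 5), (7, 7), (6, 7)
5

Testing each pair:
(5, 4): LHS = 81, RHS = 41 → counterexample
(3, 2): LHS = 25, RHS = 13 → counterexample
(3, 4): LHS = 49, RHS = 25 → counterexample
(0, 5): LHS = 25, RHS = 25 → satisfies claim
(7, 7): LHS = 196, RHS = 98 → counterexample
(6, 7): LHS = 169, RHS = 85 → counterexample

That makes 5 counterexamples.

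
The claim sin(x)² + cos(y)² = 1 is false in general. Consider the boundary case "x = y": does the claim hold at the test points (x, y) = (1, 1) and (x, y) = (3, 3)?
Yes, holds at both test points

At (1, 1): LHS = cos(1)² + sin(1)² = 1, RHS = 1 → equal
At (3, 3): LHS = sin(3)² + cos(3)² = 1, RHS = 1 → equal

So the claim does hold at both of these boundary points, even though it is not an identity.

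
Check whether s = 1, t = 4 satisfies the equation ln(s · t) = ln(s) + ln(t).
Substituting s = 1, t = 4:

LHS = ln(1 · 4) = ln(4) ≈ 1.386
RHS = ln(1) + ln(4) = ln(4) ≈ 1.386

LHS = RHS, so the equation holds at this point.

Answer: Holds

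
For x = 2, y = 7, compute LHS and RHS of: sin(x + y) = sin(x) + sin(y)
LHS = sin(2 + 7) = sin(9) ≈ 0.4121
RHS = sin(2) + sin(7) ≈ 1.566

LHS ≠ RHS (they differ by about 1.154), so the equation does not hold here.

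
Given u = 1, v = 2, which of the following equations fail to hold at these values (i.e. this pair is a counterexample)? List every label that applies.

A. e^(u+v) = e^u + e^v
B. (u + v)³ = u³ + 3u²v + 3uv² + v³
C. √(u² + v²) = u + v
Evaluating each claim at the given values:
A. LHS = e^3 ≈ 20.09, RHS = e + e^2 ≈ 10.11 → fails here (LHS ≠ RHS)
B. LHS = 27, RHS = 27 → holds here (LHS = RHS)
C. LHS = √(5) ≈ 2.236, RHS = 3 → fails here (LHS ≠ RHS)

Answer: A, C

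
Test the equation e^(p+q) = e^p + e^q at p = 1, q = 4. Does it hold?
Substituting p = 1, q = 4:

LHS = e^(1+4) = e^5 ≈ 148.4
RHS = e^1 + e^4 = e + e^4 ≈ 57.32

LHS ≠ RHS, so the equation does not hold at this point.

Answer: Fails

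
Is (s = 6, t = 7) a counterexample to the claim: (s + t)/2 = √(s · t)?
Substituting s = 6, t = 7:
LHS = (6 + 7)/2 = 13/2
RHS = √(6 · 7) = √(42) ≈ 6.481

Since LHS ≠ RHS, this pair disproves the claim.

Answer: Yes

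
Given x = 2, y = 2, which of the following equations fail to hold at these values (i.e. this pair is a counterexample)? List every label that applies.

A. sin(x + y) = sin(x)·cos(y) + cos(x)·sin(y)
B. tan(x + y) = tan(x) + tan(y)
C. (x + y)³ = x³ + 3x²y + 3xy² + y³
Evaluating each claim at the given values:
A. LHS = sin(4) ≈ -0.7568, RHS = 2·sin(2)·cos(2) ≈ -0.7568 → holds here (LHS = RHS)
B. LHS = tan(4) ≈ 1.158, RHS = 2·tan(2) ≈ -4.37 → fails here (LHS ≠ RHS)
C. LHS = 64, RHS = 64 → holds here (LHS = RHS)

Answer: B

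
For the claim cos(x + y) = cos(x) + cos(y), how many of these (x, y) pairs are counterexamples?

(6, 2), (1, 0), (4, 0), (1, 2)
4

Testing each pair:
(6, 2): LHS = cos(8) ≈ -0.1455, RHS = cos(2) + cos(6) ≈ 0.544 → counterexample
(1, 0): LHS = cos(1) ≈ 0.5403, RHS = cos(1) + 1 ≈ 1.54 → counterexample
(4, 0): LHS = cos(4) ≈ -0.6536, RHS = cos(4) + 1 ≈ 0.3464 → counterexample
(1, 2): LHS = cos(3) ≈ -0.99, RHS = cos(2) + cos(1) ≈ 0.1242 → counterexample

That makes 4 counterexamples.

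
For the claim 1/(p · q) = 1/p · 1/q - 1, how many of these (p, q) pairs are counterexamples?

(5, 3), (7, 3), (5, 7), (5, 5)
4

Testing each pair:
(5, 3): LHS = 1/15, RHS = -14/15 → counterexample
(7, 3): LHS = 1/21, RHS = -20/21 → counterexample
(5, 7): LHS = 1/35, RHS = -34/35 → counterexample
(5, 5): LHS = 1/25, RHS = -24/25 → counterexample

That makes 4 counterexamples.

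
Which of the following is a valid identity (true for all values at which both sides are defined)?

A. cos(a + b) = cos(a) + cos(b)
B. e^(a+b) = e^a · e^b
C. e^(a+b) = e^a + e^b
A: fails at (1, 5) — LHS = cos(6) ≈ 0.9602, RHS = cos(5) + cos(1) ≈ 0.824.
B: holds — e.g. at (2, 4), both sides equal e^6 ≈ 403.4.
C: fails at (1, 1) — LHS = e^2 ≈ 7.389, RHS = 2·e ≈ 5.437.

Answer: B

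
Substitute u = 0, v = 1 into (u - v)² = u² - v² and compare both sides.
LHS = (0 - 1)² = 1
RHS = 0² - 1² = -1

LHS ≠ RHS, so the equation does not hold here.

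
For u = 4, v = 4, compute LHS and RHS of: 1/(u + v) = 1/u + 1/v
LHS = 1/(4 + 4) = 1/8
RHS = 1/4 + 1/4 = 1/2

LHS ≠ RHS, so the equation does not hold here.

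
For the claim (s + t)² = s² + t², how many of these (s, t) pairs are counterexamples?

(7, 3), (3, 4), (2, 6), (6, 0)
Testing each pair:
(7, 3): LHS = 100, RHS = 58 → counterexample
(3, 4): LHS = 49, RHS = 25 → counterexample
(2, 6): LHS = 64, RHS = 40 → counterexample
(6, 0): LHS = 36, RHS = 36 → satisfies claim

That makes 3 counterexamples.

Answer: 3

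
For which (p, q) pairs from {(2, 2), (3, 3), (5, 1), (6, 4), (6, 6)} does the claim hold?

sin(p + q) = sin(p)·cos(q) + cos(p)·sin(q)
All pairs

Testing each pair:
(2, 2): LHS = sin(4) ≈ -0.7568, RHS = 2·sin(2)·cos(2) ≈ -0.7568 → holds
(3, 3): LHS = sin(6) ≈ -0.2794, RHS = 2·sin(3)·cos(3) ≈ -0.2794 → holds
(5, 1): LHS = sin(6) ≈ -0.2794, RHS = sin(5)·cos(1) + sin(1)·cos(5) ≈ -0.2794 → holds
(6, 4): LHS = sin(10) ≈ -0.544, RHS = sin(4)·cos(6) + sin(6)·cos(4) ≈ -0.544 → holds
(6, 6): LHS = sin(12) ≈ -0.5366, RHS = 2·sin(6)·cos(6) ≈ -0.5366 → holds

Every pair satisfies the claim.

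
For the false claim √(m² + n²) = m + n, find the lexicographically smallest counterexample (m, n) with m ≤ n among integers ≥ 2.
(m, n) = (2, 2)

Substituting (2, 2) into the claim:
LHS = √(2² + 2²) = 2·√(2) ≈ 2.828
RHS = 2 + 2 = 4

Since LHS ≠ RHS, this pair disproves the claim, and no lexicographically smaller pair (m ≤ n, integers ≥ 2) does.

For instance (5, 9) is also a counterexample (LHS = √(106) ≈ 10.3, RHS = 14), but it's lexicographically larger.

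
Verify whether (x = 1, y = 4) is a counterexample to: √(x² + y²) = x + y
Substituting x = 1, y = 4:
LHS = √(1² + 4²) = √(17) ≈ 4.123
RHS = 1 + 4 = 5

Since LHS ≠ RHS, this pair disproves the claim.

Answer: Yes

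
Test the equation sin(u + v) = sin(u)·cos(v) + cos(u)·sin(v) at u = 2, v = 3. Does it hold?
Substituting u = 2, v = 3:

LHS = sin(2 + 3) = sin(5) ≈ -0.9589
RHS = sin(2)·cos(3) + cos(2)·sin(3) = sin(2)·cos(3) + sin(3)·cos(2) ≈ -0.9589

LHS = RHS, so the equation holds at this point.

Answer: Holds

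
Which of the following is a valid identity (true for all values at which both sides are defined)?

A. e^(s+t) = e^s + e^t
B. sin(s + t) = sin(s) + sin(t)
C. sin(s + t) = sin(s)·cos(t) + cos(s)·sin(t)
C

A: fails at (4, 5) — LHS = e^9 ≈ 8103, RHS = e^4 + e^5 ≈ 203.
B: fails at (3, 5) — LHS = sin(8) ≈ 0.9894, RHS = sin(5) + sin(3) ≈ -0.8178.
C: holds — e.g. at (3, 5), both sides equal sin(8) ≈ 0.9894.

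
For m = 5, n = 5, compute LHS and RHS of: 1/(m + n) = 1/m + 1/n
LHS = 1/(5 + 5) = 1/10
RHS = 1/5 + 1/5 = 2/5

LHS ≠ RHS, so the equation does not hold here.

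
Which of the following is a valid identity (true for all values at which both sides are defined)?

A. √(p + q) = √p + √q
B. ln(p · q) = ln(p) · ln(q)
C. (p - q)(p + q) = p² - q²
A: fails at (5, 8) — LHS = √(13) ≈ 3.606, RHS = √(5) + 2·√(2) ≈ 5.064.
B: fails at (4, 6) — LHS = ln(24) ≈ 3.178, RHS = ln(4)·ln(6) ≈ 2.484.
C: holds — e.g. at (1, 3), both sides equal -8.

Answer: C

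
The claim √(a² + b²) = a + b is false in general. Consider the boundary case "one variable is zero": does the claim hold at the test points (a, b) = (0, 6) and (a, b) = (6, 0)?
At (0, 6): LHS = 6, RHS = 6 → equal
At (6, 0): LHS = 6, RHS = 6 → equal

So the claim does hold at both of these boundary points, even though it is not an identity.

Answer: Yes, holds at both test points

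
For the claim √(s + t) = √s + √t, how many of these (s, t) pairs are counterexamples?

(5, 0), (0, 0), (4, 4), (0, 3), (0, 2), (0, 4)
1

Testing each pair:
(5, 0): LHS = √(5) ≈ 2.236, RHS = √(5) ≈ 2.236 → satisfies claim
(0, 0): LHS = 0, RHS = 0 → satisfies claim
(4, 4): LHS = 2·√(2) ≈ 2.828, RHS = 4 → counterexample
(0, 3): LHS = √(3) ≈ 1.732, RHS = √(3) ≈ 1.732 → satisfies claim
(0, 2): LHS = √(2) ≈ 1.414, RHS = √(2) ≈ 1.414 → satisfies claim
(0, 4): LHS = 2, RHS = 2 → satisfies claim

That makes 1 counterexample.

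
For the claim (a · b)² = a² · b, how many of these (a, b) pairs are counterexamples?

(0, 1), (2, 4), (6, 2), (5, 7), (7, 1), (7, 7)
4

Testing each pair:
(0, 1): LHS = 0, RHS = 0 → satisfies claim
(2, 4): LHS = 64, RHS = 16 → counterexample
(6, 2): LHS = 144, RHS = 72 → counterexample
(5, 7): LHS = 1225, RHS = 175 → counterexample
(7, 1): LHS = 49, RHS = 49 → satisfies claim
(7, 7): LHS = 2401, RHS = 343 → counterexample

That makes 4 counterexamples.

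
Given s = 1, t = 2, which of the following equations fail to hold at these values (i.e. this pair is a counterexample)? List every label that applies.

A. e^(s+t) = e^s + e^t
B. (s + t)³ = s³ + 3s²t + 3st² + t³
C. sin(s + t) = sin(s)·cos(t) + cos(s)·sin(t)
Evaluating each claim at the given values:
A. LHS = e^3 ≈ 20.09, RHS = e + e^2 ≈ 10.11 → fails here (LHS ≠ RHS)
B. LHS = 27, RHS = 27 → holds here (LHS = RHS)
C. LHS = sin(3) ≈ 0.1411, RHS = sin(1)·cos(2) + sin(2)·cos(1) ≈ 0.1411 → holds here (LHS = RHS)

Answer: A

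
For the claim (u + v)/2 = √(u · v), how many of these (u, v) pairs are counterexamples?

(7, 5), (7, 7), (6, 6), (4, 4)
1

Testing each pair:
(7, 5): LHS = 6, RHS = √(35) ≈ 5.916 → counterexample
(7, 7): LHS = 7, RHS = 7 → satisfies claim
(6, 6): LHS = 6, RHS = 6 → satisfies claim
(4, 4): LHS = 4, RHS = 4 → satisfies claim

That makes 1 counterexample.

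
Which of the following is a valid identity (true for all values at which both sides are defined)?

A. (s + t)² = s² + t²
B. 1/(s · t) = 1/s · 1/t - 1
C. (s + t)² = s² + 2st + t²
C

A: fails at (2, 7) — LHS = 81, RHS = 53.
B: fails at (2, 2) — LHS = 1/4, RHS = -3/4.
C: holds — e.g. at (2, 4), both sides equal 36.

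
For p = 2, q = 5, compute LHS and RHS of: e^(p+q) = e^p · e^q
LHS = e^(2+5) = e^7 ≈ 1097
RHS = e^2 · e^5 = e^7 ≈ 1097

LHS = RHS: the two sides agree.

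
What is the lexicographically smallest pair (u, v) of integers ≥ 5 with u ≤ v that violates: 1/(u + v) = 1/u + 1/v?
Substituting (5, 5) into the claim:
LHS = 1/(5 + 5) = 1/10
RHS = 1/5 + 1/5 = 2/5

Since LHS ≠ RHS, this pair disproves the claim, and no lexicographically smaller pair (u ≤ v, integers ≥ 5) does.

For instance (5, 8) is also a counterexample (LHS = 1/13, RHS = 13/40), but it's lexicographically larger.

Answer: (u, v) = (5, 5)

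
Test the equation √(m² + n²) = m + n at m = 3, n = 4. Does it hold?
Fails

Substituting m = 3, n = 4:

LHS = √(3² + 4²) = 5
RHS = 3 + 4 = 7

LHS ≠ RHS, so the equation does not hold at this point.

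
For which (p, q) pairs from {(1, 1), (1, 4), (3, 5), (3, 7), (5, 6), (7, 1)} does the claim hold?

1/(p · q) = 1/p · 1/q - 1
None

Testing each pair:
(1, 1): LHS = 1, RHS = 0 → fails
(1, 4): LHS = 1/4, RHS = -3/4 → fails
(3, 5): LHS = 1/15, RHS = -14/15 → fails
(3, 7): LHS = 1/21, RHS = -20/21 → fails
(5, 6): LHS = 1/30, RHS = -29/30 → fails
(7, 1): LHS = 1/7, RHS = -6/7 → fails

No pair satisfies the claim.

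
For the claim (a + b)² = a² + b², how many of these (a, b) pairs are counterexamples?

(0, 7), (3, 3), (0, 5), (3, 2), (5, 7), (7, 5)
Testing each pair:
(0, 7): LHS = 49, RHS = 49 → satisfies claim
(3, 3): LHS = 36, RHS = 18 → counterexample
(0, 5): LHS = 25, RHS = 25 → satisfies claim
(3, 2): LHS = 25, RHS = 13 → counterexample
(5, 7): LHS = 144, RHS = 74 → counterexample
(7, 5): LHS = 144, RHS = 74 → counterexample

That makes 4 counterexamples.

Answer: 4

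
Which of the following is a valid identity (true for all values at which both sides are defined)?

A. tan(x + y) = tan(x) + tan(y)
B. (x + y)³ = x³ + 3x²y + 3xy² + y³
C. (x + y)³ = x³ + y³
B

A: fails at (1, 4) — LHS = tan(5) ≈ -3.381, RHS = tan(4) + tan(1) ≈ 2.715.
B: holds — e.g. at (1, 1), both sides equal 8.
C: fails at (2, 2) — LHS = 64, RHS = 16.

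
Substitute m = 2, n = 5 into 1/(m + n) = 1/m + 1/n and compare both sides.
LHS = 1/(2 + 5) = 1/7
RHS = 1/2 + 1/5 = 7/10

LHS ≠ RHS, so the equation does not hold here.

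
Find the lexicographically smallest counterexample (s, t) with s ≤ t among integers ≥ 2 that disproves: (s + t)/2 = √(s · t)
Substituting (2, 3) into the claim:
LHS = (2 + 3)/2 = 5/2
RHS = √(2 · 3) = √(6) ≈ 2.449

Since LHS ≠ RHS, this pair disproves the claim, and no lexicographically smaller pair (s ≤ t, integers ≥ 2) does.

For instance (5, 6) is also a counterexample (LHS = 11/2, RHS = √(30) ≈ 5.477), but it's lexicographically larger.

Answer: (s, t) = (2, 3)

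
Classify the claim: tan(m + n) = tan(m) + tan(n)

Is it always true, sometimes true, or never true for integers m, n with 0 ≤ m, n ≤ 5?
Sometimes true

It holds at (m, n) = (0, 0) (both sides equal 0), but fails at (m, n) = (5, 4) (LHS = tan(9) ≈ -0.4523, RHS = tan(5) + tan(4) ≈ -2.223).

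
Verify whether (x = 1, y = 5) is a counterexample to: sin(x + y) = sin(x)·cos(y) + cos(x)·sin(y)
No

Substituting x = 1, y = 5:
LHS = sin(1 + 5) = sin(6) ≈ -0.2794
RHS = sin(1)·cos(5) + cos(1)·sin(5) = sin(5)·cos(1) + sin(1)·cos(5) ≈ -0.2794

The sides agree, so this pair does not disprove the claim.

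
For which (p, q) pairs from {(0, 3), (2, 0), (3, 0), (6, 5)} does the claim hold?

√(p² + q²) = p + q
Testing each pair:
(0, 3): LHS = 3, RHS = 3 → holds
(2, 0): LHS = 2, RHS = 2 → holds
(3, 0): LHS = 3, RHS = 3 → holds
(6, 5): LHS = √(61) ≈ 7.81, RHS = 11 → fails

3 of 4 pairs satisfy the claim.

Answer: (0, 3), (2, 0), (3, 0)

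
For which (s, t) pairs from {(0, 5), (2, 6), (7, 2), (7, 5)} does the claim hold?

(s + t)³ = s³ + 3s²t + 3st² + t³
Testing each pair:
(0, 5): LHS = 125, RHS = 125 → holds
(2, 6): LHS = 512, RHS = 512 → holds
(7, 2): LHS = 729, RHS = 729 → holds
(7, 5): LHS = 1728, RHS = 1728 → holds

Every pair satisfies the claim.

Answer: All pairs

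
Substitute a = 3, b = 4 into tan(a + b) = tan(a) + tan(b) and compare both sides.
LHS = tan(3 + 4) = tan(7) ≈ 0.8714
RHS = tan(3) + tan(4) ≈ 1.015

LHS ≠ RHS (they differ by about 0.1438), so the equation does not hold here.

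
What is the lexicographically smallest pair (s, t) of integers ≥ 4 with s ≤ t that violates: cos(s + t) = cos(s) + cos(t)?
(s, t) = (4, 4)

Substituting (4, 4) into the claim:
LHS = cos(4 + 4) = cos(8) ≈ -0.1455
RHS = cos(4) + cos(4) = 2·cos(4) ≈ -1.307

Since LHS ≠ RHS, this pair disproves the claim, and no lexicographically smaller pair (s ≤ t, integers ≥ 4) does.

For instance (5, 10) is also a counterexample (LHS = cos(15) ≈ -0.7597, RHS = cos(10) + cos(5) ≈ -0.5554), but it's lexicographically larger.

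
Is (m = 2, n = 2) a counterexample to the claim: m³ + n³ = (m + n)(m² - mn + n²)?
Substituting m = 2, n = 2:
LHS = 2³ + 2³ = 16
RHS = (2 + 2)(2² - 2·2 + 2²) = 16

The sides agree, so this pair does not disprove the claim.

Answer: No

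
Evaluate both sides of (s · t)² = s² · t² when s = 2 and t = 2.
LHS = (2 · 2)² = 16
RHS = 2² · 2² = 16

LHS = RHS: the two sides agree.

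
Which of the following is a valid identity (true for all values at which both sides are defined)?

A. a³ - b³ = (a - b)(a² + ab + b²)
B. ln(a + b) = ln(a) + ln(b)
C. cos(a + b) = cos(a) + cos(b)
A

A: holds — e.g. at (1, 5), both sides equal -124.
B: fails at (1, 2) — LHS = ln(3) ≈ 1.099, RHS = ln(2) ≈ 0.6931.
C: fails at (0, 1) — LHS = cos(1) ≈ 0.5403, RHS = cos(1) + 1 ≈ 1.54.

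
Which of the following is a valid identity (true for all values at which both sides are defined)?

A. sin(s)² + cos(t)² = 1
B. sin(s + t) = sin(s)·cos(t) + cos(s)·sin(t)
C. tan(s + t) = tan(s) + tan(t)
A: fails at (4, 6) — LHS = sin(4)² + cos(6)² ≈ 1.495, RHS = 1.
B: holds — e.g. at (4, 5), both sides equal sin(9) ≈ 0.4121.
C: fails at (1, 4) — LHS = tan(5) ≈ -3.381, RHS = tan(4) + tan(1) ≈ 2.715.

Answer: B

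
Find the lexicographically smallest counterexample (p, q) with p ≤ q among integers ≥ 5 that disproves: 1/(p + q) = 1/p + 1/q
Substituting (5, 5) into the claim:
LHS = 1/(5 + 5) = 1/10
RHS = 1/5 + 1/5 = 2/5

Since LHS ≠ RHS, this pair disproves the claim, and no lexicographically smaller pair (p ≤ q, integers ≥ 5) does.

For instance (5, 7) is also a counterexample (LHS = 1/12, RHS = 12/35), but it's lexicographically larger.

Answer: (p, q) = (5, 5)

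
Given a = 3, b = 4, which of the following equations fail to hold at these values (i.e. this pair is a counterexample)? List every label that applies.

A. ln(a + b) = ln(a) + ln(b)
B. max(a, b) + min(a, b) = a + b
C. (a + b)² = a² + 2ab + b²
A

Evaluating each claim at the given values:
A. LHS = ln(7) ≈ 1.946, RHS = ln(3) + ln(4) ≈ 2.485 → fails here (LHS ≠ RHS)
B. LHS = 7, RHS = 7 → holds here (LHS = RHS)
C. LHS = 49, RHS = 49 → holds here (LHS = RHS)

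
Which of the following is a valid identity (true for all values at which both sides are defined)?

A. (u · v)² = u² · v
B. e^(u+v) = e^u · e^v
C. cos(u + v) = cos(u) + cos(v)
A: fails at (1, 5) — LHS = 25, RHS = 5.
B: holds — e.g. at (1, 2), both sides equal e^3 ≈ 20.09.
C: fails at (2, 3) — LHS = cos(5) ≈ 0.2837, RHS = cos(3) + cos(2) ≈ -1.406.

Answer: B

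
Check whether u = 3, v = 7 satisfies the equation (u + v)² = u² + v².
Fails

Substituting u = 3, v = 7:

LHS = (3 + 7)² = 100
RHS = 3² + 7² = 58

LHS ≠ RHS, so the equation does not hold at this point.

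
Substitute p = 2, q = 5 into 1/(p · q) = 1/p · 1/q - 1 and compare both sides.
LHS = 1/(2 · 5) = 1/10
RHS = 1/2 · 1/5 - 1 = -9/10

LHS ≠ RHS, so the equation does not hold here.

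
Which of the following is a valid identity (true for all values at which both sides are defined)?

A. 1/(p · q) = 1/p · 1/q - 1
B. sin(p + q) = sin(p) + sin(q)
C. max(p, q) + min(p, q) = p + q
A: fails at (3, 3) — LHS = 1/9, RHS = -8/9.
B: fails at (4, 6) — LHS = sin(10) ≈ -0.544, RHS = sin(4) + sin(6) ≈ -1.036.
C: holds — e.g. at (5, 8), both sides equal 13.

Answer: C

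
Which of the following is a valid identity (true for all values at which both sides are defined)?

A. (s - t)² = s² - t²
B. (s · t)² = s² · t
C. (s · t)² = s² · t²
A: fails at (2, 7) — LHS = 25, RHS = -45.
B: fails at (3, 3) — LHS = 81, RHS = 27.
C: holds — e.g. at (1, 2), both sides equal 4.

Answer: C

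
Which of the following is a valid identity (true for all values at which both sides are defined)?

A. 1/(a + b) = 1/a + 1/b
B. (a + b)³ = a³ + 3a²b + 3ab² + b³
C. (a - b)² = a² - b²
A: fails at (5, 8) — LHS = 1/13, RHS = 13/40.
B: holds — e.g. at (3, 7), both sides equal 1000.
C: fails at (2, 3) — LHS = 1, RHS = -5.

Answer: B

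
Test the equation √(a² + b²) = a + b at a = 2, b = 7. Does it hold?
Substituting a = 2, b = 7:

LHS = √(2² + 7²) = √(53) ≈ 7.28
RHS = 2 + 7 = 9

LHS ≠ RHS, so the equation does not hold at this point.

Answer: Fails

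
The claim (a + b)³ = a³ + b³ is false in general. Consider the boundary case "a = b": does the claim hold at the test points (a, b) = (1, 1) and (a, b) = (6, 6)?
At (1, 1): LHS = 8 ≠ RHS = 2
At (6, 6): LHS = 1728 ≠ RHS = 432

Answer: No, fails at both test points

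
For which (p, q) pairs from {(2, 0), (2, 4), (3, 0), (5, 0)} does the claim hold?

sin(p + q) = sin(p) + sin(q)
Testing each pair:
(2, 0): LHS = sin(2) ≈ 0.9093, RHS = sin(2) ≈ 0.9093 → holds
(2, 4): LHS = sin(6) ≈ -0.2794, RHS = sin(4) + sin(2) ≈ 0.1525 → fails
(3, 0): LHS = sin(3) ≈ 0.1411, RHS = sin(3) ≈ 0.1411 → holds
(5, 0): LHS = sin(5) ≈ -0.9589, RHS = sin(5) ≈ -0.9589 → holds

3 of 4 pairs satisfy the claim.

Answer: (2, 0), (3, 0), (5, 0)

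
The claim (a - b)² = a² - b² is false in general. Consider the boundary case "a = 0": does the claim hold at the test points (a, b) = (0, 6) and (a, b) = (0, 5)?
No, fails at both test points

At (0, 6): LHS = 36 ≠ RHS = -36
At (0, 5): LHS = 25 ≠ RHS = -25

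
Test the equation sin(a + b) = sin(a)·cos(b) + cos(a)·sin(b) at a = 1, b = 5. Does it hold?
Holds

Substituting a = 1, b = 5:

LHS = sin(1 + 5) = sin(6) ≈ -0.2794
RHS = sin(1)·cos(5) + cos(1)·sin(5) = sin(5)·cos(1) + sin(1)·cos(5) ≈ -0.2794

LHS = RHS, so the equation holds at this point.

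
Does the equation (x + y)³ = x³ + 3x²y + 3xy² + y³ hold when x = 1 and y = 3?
Substituting x = 1, y = 3:

LHS = (1 + 3)³ = 64
RHS = 1³ + 3·1²·3 + 3·1·3² + 3³ = 64

LHS = RHS, so the equation holds at this point.

Answer: Holds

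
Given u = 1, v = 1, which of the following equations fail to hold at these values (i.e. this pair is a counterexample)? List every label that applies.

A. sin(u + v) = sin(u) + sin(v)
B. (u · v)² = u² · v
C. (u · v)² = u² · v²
A

Evaluating each claim at the given values:
A. LHS = sin(2) ≈ 0.9093, RHS = 2·sin(1) ≈ 1.683 → fails here (LHS ≠ RHS)
B. LHS = 1, RHS = 1 → holds here (LHS = RHS)
C. LHS = 1, RHS = 1 → holds here (LHS = RHS)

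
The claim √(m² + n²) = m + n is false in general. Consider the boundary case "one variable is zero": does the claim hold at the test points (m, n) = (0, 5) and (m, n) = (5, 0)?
At (0, 5): LHS = 5, RHS = 5 → equal
At (5, 0): LHS = 5, RHS = 5 → equal

So the claim does hold at both of these boundary points, even though it is not an identity.

Answer: Yes, holds at both test points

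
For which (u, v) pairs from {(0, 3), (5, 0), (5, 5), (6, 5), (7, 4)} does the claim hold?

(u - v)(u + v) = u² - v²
Testing each pair:
(0, 3): LHS = -9, RHS = -9 → holds
(5, 0): LHS = 25, RHS = 25 → holds
(5, 5): LHS = 0, RHS = 0 → holds
(6, 5): LHS = 11, RHS = 11 → holds
(7, 4): LHS = 33, RHS = 33 → holds

Every pair satisfies the claim.

Answer: All pairs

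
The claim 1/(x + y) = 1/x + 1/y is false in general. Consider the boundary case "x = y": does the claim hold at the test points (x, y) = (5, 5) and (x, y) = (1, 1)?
At (5, 5): LHS = 1/10 ≠ RHS = 2/5
At (1, 1): LHS = 1/2 ≠ RHS = 2

Answer: No, fails at both test points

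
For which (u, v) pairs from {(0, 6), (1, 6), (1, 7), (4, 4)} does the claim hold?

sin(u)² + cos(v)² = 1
(4, 4)

Testing each pair:
(0, 6): LHS = cos(6)² ≈ 0.9219, RHS = 1 → fails
(1, 6): LHS = sin(1)² + cos(6)² ≈ 1.63, RHS = 1 → fails
(1, 7): LHS = cos(7)² + sin(1)² ≈ 1.276, RHS = 1 → fails
(4, 4): LHS = cos(4)² + sin(4)² = 1, RHS = 1 → holds

1 of 4 pairs satisfies the claim.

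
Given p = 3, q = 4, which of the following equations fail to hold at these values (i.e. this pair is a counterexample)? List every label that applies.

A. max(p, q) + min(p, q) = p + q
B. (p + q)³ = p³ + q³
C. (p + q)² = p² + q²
Evaluating each claim at the given values:
A. LHS = 7, RHS = 7 → holds here (LHS = RHS)
B. LHS = 343, RHS = 91 → fails here (LHS ≠ RHS)
C. LHS = 49, RHS = 25 → fails here (LHS ≠ RHS)

Answer: B, C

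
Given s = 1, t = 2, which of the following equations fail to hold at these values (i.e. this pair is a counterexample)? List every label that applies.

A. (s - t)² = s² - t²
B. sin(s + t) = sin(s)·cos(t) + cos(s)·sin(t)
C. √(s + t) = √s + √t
A, C

Evaluating each claim at the given values:
A. LHS = 1, RHS = -3 → fails here (LHS ≠ RHS)
B. LHS = sin(3) ≈ 0.1411, RHS = sin(1)·cos(2) + sin(2)·cos(1) ≈ 0.1411 → holds here (LHS = RHS)
C. LHS = √(3) ≈ 1.732, RHS = 1 + √(2) ≈ 2.414 → fails here (LHS ≠ RHS)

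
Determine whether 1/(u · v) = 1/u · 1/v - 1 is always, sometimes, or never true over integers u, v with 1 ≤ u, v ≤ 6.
The claim fails for every pair in the range. For instance at (u, v) = (1, 1): LHS = 1, RHS = 0.

Answer: Never true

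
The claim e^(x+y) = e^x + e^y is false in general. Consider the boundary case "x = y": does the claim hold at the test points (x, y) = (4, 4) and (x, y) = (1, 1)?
No, fails at both test points

At (4, 4): LHS = e^8 ≈ 2981 ≠ RHS = 2·e^4 ≈ 109.2
At (1, 1): LHS = e^2 ≈ 7.389 ≠ RHS = 2·e ≈ 5.437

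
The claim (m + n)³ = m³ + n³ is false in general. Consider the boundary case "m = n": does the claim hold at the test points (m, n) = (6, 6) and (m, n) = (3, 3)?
At (6, 6): LHS = 1728 ≠ RHS = 432
At (3, 3): LHS = 216 ≠ RHS = 54

Answer: No, fails at both test points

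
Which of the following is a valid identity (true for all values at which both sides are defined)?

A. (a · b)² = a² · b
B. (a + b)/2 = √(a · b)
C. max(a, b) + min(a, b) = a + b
A: fails at (2, 3) — LHS = 36, RHS = 12.
B: fails at (1, 3) — LHS = 2, RHS = √(3) ≈ 1.732.
C: holds — e.g. at (4, 6), both sides equal 10.

Answer: C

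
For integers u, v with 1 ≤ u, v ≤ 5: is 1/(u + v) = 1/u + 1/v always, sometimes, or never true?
The claim fails for every pair in the range. For instance at (u, v) = (2, 1): LHS = 1/3, RHS = 3/2.

Answer: Never true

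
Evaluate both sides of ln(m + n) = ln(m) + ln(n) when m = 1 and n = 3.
LHS = ln(1 + 3) = ln(4) ≈ 1.386
RHS = ln(1) + ln(3) = ln(3) ≈ 1.099

LHS ≠ RHS (they differ by about 0.2877), so the equation does not hold here.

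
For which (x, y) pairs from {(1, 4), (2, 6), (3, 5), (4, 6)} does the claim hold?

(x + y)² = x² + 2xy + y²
All pairs

Testing each pair:
(1, 4): LHS = 25, RHS = 25 → holds
(2, 6): LHS = 64, RHS = 64 → holds
(3, 5): LHS = 64, RHS = 64 → holds
(4, 6): LHS = 100, RHS = 100 → holds

Every pair satisfies the claim.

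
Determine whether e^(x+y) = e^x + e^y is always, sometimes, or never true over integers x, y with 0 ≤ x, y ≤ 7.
Never true

The claim fails for every pair in the range. For instance at (x, y) = (1, 4): LHS = e^5 ≈ 148.4, RHS = e + e^4 ≈ 57.32.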